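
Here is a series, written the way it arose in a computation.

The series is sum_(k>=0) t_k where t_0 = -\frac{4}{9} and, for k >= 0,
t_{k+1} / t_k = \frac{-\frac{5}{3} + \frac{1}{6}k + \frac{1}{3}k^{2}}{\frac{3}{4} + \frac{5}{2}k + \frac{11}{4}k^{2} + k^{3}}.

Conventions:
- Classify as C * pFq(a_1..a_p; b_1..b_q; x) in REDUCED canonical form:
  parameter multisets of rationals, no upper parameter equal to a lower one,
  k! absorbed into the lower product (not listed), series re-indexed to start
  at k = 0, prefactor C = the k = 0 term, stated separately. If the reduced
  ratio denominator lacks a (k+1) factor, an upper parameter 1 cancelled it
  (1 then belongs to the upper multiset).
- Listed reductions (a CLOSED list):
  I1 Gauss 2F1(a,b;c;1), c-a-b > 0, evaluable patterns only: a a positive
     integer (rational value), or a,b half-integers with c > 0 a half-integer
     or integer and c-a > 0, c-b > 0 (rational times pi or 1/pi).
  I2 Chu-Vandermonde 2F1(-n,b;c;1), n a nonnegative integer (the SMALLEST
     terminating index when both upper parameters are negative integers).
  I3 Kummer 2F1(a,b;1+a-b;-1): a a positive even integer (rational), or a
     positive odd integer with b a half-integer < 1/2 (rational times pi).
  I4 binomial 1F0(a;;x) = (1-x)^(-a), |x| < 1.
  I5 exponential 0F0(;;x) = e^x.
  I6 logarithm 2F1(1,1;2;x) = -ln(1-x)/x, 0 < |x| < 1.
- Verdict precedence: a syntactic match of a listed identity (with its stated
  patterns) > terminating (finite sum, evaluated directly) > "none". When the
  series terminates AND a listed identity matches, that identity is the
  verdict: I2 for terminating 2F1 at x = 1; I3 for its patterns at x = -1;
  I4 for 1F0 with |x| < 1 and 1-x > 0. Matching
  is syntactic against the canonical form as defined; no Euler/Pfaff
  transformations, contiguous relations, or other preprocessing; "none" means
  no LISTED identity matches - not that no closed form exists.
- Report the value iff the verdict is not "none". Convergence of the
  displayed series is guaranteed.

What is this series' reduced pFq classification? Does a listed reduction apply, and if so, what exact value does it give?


Structural cue: with t_0 = -\frac{4}{9}, roots of the ratio polynomials (prefactor -4/9) are the negated parameters.
Consecutive-term ratio: r(k) = \frac{1}{3} * (k-2) (k+\frac{5}{2}) / [(k+\frac{3}{4}) (k+1) (k+1)] ; factor over Q: parameters, x = \frac{1}{3}, and C = -\frac{4}{9}.

Canonical form: C = -\frac{4}{9} times 2F2 with upper {-2, \frac{5}{2}}, lower {\frac{3}{4}, 1}, x = \frac{1}{3}. Verdict: terminating (-2 upstairs). 3 nonzero terms in all; added directly. Hence: \frac{92}{243}.


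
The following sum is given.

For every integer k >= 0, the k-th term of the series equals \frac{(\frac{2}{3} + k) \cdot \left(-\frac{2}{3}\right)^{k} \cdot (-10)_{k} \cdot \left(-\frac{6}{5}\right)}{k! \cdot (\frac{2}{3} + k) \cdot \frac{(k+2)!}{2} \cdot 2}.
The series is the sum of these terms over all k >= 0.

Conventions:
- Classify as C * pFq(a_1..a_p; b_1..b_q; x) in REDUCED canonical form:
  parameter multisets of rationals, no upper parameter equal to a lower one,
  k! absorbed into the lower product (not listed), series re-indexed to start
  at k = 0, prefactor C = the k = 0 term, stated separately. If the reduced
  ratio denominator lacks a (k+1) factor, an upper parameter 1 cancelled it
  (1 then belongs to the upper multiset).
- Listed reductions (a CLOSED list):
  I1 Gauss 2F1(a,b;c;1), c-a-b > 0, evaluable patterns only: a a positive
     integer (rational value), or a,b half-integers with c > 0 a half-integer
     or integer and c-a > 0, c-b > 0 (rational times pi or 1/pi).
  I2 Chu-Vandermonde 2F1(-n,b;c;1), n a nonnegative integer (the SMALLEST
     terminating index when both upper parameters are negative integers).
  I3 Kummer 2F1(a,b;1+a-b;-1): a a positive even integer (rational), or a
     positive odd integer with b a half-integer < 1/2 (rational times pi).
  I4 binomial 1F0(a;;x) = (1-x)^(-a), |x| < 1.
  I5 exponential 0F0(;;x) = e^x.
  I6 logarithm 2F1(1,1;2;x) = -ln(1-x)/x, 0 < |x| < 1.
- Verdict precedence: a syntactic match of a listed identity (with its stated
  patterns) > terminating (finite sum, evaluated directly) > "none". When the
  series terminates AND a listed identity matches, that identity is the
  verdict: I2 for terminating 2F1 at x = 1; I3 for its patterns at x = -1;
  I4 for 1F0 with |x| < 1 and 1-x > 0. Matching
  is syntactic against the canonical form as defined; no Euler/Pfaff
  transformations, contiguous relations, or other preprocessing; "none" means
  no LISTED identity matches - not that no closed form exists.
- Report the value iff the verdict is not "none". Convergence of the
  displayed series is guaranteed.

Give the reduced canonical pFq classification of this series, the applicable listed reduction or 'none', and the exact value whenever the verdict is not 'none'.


Reduced: x = -\frac{2}{3}, 1F1, upper = {-10}, lower = {3}, C = -\frac{3}{5}. Verdict: terminating - upper parameter -10 makes this a finite sum (last index 10), evaluated exactly. Value: -\frac{154980379982}{46036076625}.

First insight: x = -\frac{2}{3} and the denominator's factorial ratio (prefactor -3/5) is a lower Pochhammer.
Ratio: r(k) = -\frac{2}{3} * (k-10) / [(k+3) (k+1)] - rational in k, leading ratio -\frac{2}{3}; with t_0 = -\frac{3}{5}, classification follows.


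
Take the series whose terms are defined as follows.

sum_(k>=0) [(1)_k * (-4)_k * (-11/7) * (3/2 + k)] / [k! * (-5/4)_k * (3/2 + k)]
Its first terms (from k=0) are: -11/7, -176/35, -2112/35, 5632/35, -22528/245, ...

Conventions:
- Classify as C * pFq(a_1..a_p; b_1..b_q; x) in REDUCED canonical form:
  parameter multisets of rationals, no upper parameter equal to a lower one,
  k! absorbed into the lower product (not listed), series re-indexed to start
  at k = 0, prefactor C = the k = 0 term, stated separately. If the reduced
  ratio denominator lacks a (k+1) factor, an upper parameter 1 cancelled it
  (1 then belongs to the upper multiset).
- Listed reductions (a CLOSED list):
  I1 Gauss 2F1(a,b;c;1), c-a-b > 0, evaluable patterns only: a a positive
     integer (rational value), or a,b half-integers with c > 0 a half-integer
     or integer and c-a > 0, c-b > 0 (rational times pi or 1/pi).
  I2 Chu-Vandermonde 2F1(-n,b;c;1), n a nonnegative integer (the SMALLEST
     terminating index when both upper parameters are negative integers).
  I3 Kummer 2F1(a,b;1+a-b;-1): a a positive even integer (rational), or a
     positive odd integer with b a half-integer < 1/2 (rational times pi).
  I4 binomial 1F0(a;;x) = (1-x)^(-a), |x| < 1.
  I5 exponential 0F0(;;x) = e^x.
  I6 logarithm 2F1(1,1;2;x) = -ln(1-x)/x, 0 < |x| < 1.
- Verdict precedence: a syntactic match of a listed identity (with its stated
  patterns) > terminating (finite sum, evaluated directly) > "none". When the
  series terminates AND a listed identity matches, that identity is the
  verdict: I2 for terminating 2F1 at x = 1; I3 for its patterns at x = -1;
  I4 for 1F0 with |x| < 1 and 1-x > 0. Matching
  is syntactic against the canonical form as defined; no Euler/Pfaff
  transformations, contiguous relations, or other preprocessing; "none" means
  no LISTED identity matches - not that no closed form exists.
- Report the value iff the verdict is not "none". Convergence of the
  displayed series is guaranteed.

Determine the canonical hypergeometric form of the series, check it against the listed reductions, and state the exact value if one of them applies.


At argument 1: a 2F1 with upper {-4, 1}, lower {-5/4}, scaled by C = -11/7. Verdict: the Chu-Vandermonde identity I2 fires (terminating 2F1 at x = 1 with n = 4, b = 1, c = -5/4). Its exact value is 99/49.

Key step: x = 1 and the factor k + 3/2 cancels (top and bottom), leaving prefactor -11/7.
Ratio: r(k) = 1 * (k-4) (k+1) / [(k-5/4) (k+1)] - rational in k. x = 1; t_0 = -11/7; negate the roots.


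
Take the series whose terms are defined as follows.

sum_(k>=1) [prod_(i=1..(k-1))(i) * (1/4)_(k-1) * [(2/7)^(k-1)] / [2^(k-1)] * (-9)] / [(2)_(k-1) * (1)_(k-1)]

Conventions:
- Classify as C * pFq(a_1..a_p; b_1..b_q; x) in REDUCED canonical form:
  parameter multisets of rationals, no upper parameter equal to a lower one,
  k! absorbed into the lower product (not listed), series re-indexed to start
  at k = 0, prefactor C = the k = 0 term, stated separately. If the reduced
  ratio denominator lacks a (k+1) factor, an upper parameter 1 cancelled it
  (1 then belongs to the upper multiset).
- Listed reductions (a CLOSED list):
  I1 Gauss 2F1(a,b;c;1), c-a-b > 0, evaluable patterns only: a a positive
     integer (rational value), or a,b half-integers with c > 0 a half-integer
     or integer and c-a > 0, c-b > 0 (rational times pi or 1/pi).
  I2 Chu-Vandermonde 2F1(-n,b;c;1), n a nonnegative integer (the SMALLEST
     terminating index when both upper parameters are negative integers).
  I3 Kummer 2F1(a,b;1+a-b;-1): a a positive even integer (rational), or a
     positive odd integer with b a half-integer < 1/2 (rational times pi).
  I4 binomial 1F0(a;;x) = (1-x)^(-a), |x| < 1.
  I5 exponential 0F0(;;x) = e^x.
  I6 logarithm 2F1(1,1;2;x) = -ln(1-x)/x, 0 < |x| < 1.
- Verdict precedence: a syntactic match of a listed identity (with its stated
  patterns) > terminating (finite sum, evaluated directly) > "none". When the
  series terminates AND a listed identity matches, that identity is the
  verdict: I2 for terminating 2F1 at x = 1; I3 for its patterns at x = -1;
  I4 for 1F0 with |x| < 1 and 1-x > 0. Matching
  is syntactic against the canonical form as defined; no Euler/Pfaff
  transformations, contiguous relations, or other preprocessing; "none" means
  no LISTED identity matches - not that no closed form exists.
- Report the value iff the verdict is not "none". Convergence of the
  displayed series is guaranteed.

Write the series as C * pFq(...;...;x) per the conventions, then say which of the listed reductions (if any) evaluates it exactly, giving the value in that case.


Reduced: x = 1/7, 2F1, upper = {1/4, 1}, lower = {2}, C = -9. Verdict: none - this 2F1 at x = 1/7 matches no listed pattern, and upper {1/4, 1} holds no stopper.

Structural cue: t_0 = -9 here, and the two k-th powers (C = -9, x = 1/7) combine into one argument.
Ratio: r(k) = (1/7) * (k+1/4) (k+1) / [(k+2) (k+1)] - rational in k, leading ratio (1/7); with t_0 = -9, classification follows.


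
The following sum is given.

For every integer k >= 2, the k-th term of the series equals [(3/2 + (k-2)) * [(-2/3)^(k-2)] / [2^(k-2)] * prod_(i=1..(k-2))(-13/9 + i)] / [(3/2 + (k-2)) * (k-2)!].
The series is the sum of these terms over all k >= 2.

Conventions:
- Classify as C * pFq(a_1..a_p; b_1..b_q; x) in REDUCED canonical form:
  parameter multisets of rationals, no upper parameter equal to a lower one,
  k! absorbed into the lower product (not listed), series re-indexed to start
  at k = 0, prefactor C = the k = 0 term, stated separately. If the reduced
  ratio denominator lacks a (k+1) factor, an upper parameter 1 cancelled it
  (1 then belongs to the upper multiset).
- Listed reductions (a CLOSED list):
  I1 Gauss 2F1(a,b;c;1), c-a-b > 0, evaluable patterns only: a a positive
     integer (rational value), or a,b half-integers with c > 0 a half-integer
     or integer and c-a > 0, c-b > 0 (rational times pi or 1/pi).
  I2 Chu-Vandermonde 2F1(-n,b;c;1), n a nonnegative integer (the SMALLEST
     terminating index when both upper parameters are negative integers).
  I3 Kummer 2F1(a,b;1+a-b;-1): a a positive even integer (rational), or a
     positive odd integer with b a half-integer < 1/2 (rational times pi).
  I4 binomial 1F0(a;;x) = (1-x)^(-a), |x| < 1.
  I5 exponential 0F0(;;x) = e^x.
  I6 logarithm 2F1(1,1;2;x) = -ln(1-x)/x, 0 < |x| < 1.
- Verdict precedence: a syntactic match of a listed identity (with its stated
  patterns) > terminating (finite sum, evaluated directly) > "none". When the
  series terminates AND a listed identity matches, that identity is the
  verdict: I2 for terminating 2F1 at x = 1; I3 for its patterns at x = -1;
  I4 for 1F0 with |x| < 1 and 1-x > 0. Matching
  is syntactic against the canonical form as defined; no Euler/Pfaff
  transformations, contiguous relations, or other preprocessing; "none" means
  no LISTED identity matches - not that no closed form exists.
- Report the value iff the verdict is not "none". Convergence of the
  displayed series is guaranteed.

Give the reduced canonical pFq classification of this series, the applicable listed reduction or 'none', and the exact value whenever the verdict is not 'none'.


Classification (C = 1): 1F0 with upper {-4/9}, lower {-}, argument x = -1/3. Verdict: binomial (I4) applies (the 1F0 binomial series: exponent 4/9, x = -1/3). Exact value: (4/3)^(4/9).

Key step: x = (-1/3) and the two k-th powers (C = 1, x = -1/3) combine into one argument.
Step ratio: r(k) = (-1/3) * (k-4/9) / [(k+1)] - rational in k, leading ratio (-1/3); with t_0 = 1, classification follows.


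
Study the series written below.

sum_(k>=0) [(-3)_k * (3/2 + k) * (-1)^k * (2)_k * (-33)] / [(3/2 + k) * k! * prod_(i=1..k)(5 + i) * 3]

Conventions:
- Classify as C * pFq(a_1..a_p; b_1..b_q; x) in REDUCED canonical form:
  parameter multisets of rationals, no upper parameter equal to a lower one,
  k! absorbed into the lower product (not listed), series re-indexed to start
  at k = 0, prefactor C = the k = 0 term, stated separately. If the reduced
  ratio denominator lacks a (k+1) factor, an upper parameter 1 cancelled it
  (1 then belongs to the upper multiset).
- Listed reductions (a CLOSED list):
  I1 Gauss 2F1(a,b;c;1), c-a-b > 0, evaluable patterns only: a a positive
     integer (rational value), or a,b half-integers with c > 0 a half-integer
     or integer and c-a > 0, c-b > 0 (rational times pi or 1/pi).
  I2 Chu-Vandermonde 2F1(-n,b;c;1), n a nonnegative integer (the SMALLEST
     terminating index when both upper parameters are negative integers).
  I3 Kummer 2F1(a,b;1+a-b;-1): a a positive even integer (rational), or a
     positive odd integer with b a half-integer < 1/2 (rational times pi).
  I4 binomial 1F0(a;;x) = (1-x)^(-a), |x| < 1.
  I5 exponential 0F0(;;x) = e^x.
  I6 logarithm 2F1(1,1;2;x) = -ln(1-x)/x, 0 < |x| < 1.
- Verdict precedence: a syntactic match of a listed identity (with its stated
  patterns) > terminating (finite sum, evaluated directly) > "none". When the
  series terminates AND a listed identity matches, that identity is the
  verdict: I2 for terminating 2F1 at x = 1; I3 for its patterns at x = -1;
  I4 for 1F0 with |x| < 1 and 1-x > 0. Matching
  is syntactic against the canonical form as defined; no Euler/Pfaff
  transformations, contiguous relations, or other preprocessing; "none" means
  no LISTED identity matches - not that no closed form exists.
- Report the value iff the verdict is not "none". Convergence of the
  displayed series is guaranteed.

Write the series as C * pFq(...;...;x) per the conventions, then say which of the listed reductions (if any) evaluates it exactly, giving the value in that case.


Canonical form: C = -11 times 2F1 with upper {-3, 2}, lower {6}, x = -1. Verdict at x = -1: the Kummer evaluation I3 matches (x = -1; c = 6 equals 1+a-b for upper {-3, 2}: listed pattern). Exact value: -55/2.

First insight: x = (-1) and the constant factors (C = -11, x = -1) combine into one prefactor.
Step ratio: r(k) = (-1) * (k-3) (k+2) / [(k+6) (k+1)] - rational in k, leading ratio (-1); with t_0 = -11, classification follows.


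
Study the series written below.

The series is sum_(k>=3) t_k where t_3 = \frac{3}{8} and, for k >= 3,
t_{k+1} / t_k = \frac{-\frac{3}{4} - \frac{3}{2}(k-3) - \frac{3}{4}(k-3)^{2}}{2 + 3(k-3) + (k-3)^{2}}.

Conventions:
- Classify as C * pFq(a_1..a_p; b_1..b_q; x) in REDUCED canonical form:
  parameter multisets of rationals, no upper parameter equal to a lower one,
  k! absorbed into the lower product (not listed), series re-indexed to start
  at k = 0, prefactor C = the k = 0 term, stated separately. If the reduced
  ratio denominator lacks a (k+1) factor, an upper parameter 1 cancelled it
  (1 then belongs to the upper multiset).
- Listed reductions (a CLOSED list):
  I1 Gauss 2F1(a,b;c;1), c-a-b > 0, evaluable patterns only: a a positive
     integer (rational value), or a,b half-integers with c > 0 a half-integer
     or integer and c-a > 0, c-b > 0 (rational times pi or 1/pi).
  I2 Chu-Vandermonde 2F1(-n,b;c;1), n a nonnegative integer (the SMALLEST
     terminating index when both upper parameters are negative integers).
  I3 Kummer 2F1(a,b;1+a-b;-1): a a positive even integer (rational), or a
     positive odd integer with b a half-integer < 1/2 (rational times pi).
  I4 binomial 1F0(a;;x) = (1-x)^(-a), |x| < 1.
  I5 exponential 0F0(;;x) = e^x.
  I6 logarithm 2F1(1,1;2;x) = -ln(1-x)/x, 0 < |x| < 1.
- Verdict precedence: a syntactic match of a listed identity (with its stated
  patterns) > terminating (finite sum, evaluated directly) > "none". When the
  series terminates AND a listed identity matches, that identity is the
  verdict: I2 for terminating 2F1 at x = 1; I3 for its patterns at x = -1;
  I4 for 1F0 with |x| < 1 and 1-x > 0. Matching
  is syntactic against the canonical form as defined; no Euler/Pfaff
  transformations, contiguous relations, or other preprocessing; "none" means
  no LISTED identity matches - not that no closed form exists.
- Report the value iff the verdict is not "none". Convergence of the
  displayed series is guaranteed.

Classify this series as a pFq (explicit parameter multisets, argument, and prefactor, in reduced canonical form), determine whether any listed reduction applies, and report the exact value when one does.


x = -\frac{3}{4} here; the reduced form reads 2F1, upper {1, 1}, lower {2}, C = \frac{3}{8}. Verdict at x = -\frac{3}{4}: the logarithmic series (I6) matches (the logarithm: parameters (1,1;2), x = -\frac{3}{4}). Value: \frac{1}{2} \cdot \ln\left(\frac{7}{4}\right).

First insight: with t_0 = \frac{3}{8}, the expanded ratio factors over Q; C = 3/8, x = -3/4, roots give parameters.
Ratio: r(k) = -\frac{3}{4} * (k+1) (k+1) / [(k+2) (k+1)] ; factor over Q: parameters, x = -\frac{3}{4}, and C = \frac{3}{8}.


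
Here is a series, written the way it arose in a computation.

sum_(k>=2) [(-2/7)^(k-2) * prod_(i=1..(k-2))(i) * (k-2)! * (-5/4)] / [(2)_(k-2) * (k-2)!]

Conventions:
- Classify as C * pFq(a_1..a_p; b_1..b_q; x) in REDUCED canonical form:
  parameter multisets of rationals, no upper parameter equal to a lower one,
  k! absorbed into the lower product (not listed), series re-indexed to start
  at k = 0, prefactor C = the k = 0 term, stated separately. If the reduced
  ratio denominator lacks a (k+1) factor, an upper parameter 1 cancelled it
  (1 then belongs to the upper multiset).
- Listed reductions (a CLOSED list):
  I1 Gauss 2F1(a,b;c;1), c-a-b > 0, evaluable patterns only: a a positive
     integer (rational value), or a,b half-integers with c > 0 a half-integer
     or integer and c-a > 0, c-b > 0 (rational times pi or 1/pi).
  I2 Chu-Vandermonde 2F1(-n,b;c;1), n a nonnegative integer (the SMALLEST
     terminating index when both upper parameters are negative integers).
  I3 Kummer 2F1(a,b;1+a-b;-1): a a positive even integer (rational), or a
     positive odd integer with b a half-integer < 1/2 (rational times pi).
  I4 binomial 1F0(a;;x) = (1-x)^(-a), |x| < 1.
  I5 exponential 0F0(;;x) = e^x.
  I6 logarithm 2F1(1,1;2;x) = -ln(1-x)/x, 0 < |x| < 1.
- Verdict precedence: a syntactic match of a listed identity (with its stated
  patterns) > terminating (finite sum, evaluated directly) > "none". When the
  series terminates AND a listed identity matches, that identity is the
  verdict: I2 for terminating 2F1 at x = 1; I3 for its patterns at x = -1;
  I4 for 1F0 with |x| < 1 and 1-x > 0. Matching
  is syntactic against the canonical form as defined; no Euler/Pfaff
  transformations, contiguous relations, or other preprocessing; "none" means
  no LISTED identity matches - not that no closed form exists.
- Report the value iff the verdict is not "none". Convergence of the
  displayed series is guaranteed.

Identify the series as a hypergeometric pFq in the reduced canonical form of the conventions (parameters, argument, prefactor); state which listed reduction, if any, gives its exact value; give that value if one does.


Canonical form: C = -5/4 times 2F1 with upper {1, 1}, lower {2}, x = -2/7. Verdict: this is logarithm (I6) (the logarithm: parameters (1,1;2), x = -2/7). Its exact value is (-35/8) * ln(9/7).

First insight: t_0 being -5/4, the running product (C = -5/4) telescopes to a rising factorial.
Ratio: r(k) = (-2/7) * (k+1) (k+1) / [(k+2) (k+1)] - rational; roots negated = parameters, x = (-2/7), C = -5/4.


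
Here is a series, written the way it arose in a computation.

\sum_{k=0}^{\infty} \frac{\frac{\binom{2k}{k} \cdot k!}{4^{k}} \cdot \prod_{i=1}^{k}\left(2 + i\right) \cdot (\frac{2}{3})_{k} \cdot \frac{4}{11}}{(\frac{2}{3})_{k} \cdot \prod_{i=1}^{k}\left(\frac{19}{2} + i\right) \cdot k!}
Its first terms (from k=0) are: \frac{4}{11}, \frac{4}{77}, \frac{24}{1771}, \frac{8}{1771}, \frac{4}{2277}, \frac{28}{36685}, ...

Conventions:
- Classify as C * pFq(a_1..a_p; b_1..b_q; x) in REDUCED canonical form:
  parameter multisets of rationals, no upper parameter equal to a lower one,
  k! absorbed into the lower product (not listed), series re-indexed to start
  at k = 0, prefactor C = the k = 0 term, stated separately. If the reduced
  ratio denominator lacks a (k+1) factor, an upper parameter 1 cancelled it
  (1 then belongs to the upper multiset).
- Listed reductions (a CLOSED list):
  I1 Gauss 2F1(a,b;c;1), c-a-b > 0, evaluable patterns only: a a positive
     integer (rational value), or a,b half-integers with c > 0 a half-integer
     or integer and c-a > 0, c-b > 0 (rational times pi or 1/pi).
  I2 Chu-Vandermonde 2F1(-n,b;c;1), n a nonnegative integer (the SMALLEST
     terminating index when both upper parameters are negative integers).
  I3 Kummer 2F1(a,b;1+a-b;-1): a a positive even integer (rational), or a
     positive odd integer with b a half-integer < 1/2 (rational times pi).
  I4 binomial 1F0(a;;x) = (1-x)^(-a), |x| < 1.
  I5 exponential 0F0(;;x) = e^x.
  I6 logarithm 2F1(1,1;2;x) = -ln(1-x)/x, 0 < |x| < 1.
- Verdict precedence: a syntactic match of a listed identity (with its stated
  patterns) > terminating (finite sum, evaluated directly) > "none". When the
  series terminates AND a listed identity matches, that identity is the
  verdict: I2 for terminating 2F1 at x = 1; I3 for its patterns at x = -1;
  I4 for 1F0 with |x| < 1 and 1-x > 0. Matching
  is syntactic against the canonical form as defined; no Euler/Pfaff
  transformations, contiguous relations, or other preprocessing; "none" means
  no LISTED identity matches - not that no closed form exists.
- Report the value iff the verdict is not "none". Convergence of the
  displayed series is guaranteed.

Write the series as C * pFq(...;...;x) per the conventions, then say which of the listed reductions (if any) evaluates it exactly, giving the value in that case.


Classification (C = \frac{4}{11}): 2F1 with upper {\frac{1}{2}, 3}, lower {\frac{21}{2}}, argument x = 1. Verdict: this is Gauss (I1, integer-parameter pattern) (x = 1: the Gamma ratio telescopes since c-a-b = 7 > 0 and a = 3 in Z>0). Value: \frac{1615}{3696}.

Key step: from the first term \frac{4}{11}: C(2k,k) (prefactor 4/11) equals 4^k (1/2)_k / k!.
Adjacent-term ratio: r(k) = 1 * (k+\frac{1}{2}) (k+3) / [(k+\frac{21}{2}) (k+1)] ; factor over Q: parameters, x = 1, and C = \frac{4}{11}.


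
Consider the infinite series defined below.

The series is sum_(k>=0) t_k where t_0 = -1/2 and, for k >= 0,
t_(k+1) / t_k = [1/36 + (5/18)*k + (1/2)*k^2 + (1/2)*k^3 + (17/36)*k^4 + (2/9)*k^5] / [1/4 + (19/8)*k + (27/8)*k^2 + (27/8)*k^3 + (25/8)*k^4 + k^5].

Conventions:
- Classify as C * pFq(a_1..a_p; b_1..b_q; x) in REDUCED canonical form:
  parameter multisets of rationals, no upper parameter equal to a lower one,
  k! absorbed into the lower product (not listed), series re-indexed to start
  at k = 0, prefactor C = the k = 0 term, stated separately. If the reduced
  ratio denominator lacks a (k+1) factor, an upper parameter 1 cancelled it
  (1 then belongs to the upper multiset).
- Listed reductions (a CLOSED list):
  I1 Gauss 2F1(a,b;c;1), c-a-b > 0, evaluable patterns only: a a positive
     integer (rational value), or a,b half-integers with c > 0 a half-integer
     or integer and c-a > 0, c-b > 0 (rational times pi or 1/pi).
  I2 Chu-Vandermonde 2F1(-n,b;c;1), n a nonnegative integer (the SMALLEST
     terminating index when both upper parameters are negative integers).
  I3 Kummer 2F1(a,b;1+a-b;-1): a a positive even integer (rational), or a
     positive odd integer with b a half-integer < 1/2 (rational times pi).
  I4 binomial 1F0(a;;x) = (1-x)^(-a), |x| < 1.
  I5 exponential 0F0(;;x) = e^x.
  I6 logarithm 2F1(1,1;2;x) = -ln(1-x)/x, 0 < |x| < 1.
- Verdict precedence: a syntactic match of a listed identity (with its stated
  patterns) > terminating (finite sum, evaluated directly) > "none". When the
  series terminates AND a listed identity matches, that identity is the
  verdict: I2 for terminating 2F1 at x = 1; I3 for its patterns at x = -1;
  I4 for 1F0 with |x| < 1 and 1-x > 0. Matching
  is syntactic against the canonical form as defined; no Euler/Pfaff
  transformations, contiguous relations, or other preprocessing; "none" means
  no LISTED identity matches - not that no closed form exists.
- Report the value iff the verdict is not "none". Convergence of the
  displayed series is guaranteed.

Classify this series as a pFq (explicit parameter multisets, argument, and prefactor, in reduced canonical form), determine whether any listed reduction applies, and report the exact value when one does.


Classification (C = -1/2): 2F1 with upper {1, 1}, lower {2}, argument x = 2/9. Verdict: logarithm (I6) fires (the logarithm: parameters (1,1;2), x = 2/9). Value: (9/4) * ln(7/9).

First insight: with t_0 = -1/2, the parameter 1/8 appears in both the upper and lower lists and cancels (alongside the other common factor).
Adjacent-term ratio: r(k) = (2/9) * (k+1) (k+1) / [(k+2) (k+1)] ; factor over Q: parameters, x = (2/9), and C = -1/2.


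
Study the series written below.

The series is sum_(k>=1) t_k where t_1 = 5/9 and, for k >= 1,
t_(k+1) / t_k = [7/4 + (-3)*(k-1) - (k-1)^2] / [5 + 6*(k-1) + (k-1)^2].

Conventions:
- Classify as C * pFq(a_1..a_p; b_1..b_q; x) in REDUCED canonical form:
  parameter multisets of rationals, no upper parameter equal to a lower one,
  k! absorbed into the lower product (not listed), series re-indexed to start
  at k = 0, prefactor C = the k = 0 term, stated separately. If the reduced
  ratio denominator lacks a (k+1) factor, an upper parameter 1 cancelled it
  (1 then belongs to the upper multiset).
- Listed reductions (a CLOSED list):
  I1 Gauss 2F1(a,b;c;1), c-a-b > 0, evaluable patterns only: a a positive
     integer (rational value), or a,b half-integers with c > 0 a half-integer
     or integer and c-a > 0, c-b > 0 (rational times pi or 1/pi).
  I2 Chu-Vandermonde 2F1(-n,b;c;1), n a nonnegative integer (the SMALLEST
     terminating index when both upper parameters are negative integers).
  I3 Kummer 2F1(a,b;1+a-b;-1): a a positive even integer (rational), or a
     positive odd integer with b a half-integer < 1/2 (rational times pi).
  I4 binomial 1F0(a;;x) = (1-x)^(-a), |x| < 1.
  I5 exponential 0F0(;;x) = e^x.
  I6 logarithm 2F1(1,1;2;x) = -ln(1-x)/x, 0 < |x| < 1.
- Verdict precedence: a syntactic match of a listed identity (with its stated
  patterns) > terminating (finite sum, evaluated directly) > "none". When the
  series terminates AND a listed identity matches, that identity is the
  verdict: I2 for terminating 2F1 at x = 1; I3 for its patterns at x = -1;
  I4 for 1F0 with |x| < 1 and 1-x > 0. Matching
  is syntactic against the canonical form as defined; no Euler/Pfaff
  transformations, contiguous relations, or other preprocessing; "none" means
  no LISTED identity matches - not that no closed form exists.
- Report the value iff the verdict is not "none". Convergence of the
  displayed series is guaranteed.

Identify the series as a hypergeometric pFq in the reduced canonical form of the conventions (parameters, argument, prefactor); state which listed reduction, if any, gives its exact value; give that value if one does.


Classification (C = 5/9): 2F1 with upper {-1/2, 7/2}, lower {5}, argument x = -1. Verdict: none here - no I1-I6 shape fits x = -1 with lower {5}.

First insight: with t_0 = 5/9, factor the ratio over Q (C = 5/9, x = -1): negated roots = parameters.
Step ratio: r(k) = (-1) * (k-1/2) (k+7/2) / [(k+5) (k+1)] - poly over poly, x = (-1) from leading terms; C = 5/9 at k = 0.


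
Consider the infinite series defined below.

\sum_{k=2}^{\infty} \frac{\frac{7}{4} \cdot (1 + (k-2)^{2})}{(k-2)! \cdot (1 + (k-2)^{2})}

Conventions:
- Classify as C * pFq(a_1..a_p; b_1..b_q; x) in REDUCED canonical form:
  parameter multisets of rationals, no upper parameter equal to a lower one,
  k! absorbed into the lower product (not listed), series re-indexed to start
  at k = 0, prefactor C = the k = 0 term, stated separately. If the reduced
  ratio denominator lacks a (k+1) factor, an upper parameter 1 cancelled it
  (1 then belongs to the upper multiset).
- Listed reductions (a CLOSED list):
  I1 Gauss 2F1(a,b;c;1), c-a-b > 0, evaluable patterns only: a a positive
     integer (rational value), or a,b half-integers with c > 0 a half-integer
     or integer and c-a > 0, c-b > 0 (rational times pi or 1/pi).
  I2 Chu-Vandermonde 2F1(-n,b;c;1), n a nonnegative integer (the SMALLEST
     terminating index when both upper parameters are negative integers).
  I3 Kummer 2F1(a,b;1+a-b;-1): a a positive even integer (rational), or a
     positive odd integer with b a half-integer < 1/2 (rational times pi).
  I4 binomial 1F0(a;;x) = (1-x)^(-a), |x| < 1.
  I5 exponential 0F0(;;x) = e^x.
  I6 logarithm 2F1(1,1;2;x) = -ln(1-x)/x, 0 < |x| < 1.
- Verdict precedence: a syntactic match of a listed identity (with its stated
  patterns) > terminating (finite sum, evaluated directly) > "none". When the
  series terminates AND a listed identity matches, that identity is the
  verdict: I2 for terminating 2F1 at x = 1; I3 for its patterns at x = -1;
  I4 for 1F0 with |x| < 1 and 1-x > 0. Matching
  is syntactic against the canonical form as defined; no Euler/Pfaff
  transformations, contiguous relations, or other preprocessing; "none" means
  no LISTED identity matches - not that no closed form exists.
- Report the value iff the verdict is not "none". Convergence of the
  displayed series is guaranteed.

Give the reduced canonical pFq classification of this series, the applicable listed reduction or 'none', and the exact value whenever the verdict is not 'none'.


Prefactor \frac{7}{4}, argument 1: 0F0 with upper {-} over lower {-}. Verdict: this is exponential (I5) (the 0F0 exponential series at x = 1). Its exact value is \frac{7}{4} \cdot e^{1}.

Structural cue: t_0 being \frac{7}{4}, the factor k^2 + 1 cancels (top and bottom), leaving C = 7/4.
Step ratio: r(k) = 1 * 1 / [(k+1)] - rational; roots negated = parameters, x = 1, C = \frac{7}{4}.


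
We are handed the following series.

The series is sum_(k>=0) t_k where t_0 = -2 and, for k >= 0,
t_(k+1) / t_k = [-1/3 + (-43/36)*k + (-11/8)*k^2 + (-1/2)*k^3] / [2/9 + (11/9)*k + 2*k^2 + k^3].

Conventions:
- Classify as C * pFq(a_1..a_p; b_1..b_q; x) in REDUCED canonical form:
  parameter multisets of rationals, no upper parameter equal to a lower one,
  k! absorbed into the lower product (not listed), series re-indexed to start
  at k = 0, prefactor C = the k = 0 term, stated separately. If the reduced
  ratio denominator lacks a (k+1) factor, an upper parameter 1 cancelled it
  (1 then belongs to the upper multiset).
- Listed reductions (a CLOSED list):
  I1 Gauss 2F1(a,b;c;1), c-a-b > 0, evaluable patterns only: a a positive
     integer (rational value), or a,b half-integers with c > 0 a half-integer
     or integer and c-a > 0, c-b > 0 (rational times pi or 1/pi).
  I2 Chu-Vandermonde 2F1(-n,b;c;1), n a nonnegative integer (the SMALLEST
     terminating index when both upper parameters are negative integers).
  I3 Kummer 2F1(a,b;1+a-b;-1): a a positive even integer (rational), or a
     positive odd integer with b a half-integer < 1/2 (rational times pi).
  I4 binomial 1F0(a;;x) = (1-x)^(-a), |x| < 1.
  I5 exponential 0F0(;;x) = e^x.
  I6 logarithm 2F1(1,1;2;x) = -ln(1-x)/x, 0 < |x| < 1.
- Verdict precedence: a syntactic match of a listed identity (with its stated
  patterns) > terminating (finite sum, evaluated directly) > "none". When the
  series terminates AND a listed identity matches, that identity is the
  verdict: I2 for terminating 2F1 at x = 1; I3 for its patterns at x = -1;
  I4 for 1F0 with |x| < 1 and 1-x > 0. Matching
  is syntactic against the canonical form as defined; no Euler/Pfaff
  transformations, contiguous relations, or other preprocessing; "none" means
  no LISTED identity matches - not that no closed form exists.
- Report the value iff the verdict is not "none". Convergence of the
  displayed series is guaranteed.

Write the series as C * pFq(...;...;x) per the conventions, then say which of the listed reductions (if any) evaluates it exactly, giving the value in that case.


This is -2 * 2F1(3/4, 4/3; 1/3; -1/2) in reduced canonical form. Verdict: none here - no I1-I6 shape fits x = -1/2 with lower {1/3}.

Structural cue: from the first term -2: cancel k + 2/3 from the displayed ratio first; then C = -2, x = -1/2.
Term ratio: r(k) = (-1/2) * (k+3/4) (k+4/3) / [(k+1/3) (k+1)] - poly over poly, x = (-1/2) from leading terms; C = -2 at k = 0.


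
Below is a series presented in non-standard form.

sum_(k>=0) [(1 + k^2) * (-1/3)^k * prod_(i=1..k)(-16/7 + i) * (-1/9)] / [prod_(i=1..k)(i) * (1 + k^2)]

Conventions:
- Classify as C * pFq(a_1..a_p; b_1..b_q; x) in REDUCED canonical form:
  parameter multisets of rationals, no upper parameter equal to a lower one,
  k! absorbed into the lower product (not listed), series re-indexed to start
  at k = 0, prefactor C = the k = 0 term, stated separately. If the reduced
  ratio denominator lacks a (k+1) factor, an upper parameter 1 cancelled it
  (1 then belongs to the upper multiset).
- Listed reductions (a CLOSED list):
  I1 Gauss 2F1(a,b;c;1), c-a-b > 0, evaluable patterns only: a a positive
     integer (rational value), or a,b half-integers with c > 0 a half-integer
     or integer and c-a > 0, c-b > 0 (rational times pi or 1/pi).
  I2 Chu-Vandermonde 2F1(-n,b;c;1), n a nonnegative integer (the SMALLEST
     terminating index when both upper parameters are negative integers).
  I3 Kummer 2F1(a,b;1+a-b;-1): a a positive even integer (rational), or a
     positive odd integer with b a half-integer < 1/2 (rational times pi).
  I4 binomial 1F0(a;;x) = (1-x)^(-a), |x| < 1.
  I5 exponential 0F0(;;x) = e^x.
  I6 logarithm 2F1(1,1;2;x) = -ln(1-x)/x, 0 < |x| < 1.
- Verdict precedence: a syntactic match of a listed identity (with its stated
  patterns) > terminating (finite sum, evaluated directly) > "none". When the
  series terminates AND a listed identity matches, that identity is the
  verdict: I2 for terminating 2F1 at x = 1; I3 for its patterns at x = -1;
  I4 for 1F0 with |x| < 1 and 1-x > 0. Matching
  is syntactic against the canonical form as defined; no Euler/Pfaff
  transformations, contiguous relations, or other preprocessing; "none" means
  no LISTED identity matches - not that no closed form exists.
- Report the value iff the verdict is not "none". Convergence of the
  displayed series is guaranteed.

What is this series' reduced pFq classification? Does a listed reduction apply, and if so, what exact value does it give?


Canonical form: C = -1/9 times 1F0 with upper {-9/7}, lower {-}, x = -1/3. Verdict: the binomial series (I4) matches (the 1F0 binomial series: exponent 9/7, x = -1/3). Hence: (-1/9) * (4/3)^(9/7).

First insight: with t_0 = -1/9, k^2 + 1 divides numerator and denominator alike; C = -1/9 after cancelling.
Step ratio: r(k) = (-1/3) * (k-9/7) / [(k+1)] - rational in k, leading ratio (-1/3); with t_0 = -1/9, classification follows.


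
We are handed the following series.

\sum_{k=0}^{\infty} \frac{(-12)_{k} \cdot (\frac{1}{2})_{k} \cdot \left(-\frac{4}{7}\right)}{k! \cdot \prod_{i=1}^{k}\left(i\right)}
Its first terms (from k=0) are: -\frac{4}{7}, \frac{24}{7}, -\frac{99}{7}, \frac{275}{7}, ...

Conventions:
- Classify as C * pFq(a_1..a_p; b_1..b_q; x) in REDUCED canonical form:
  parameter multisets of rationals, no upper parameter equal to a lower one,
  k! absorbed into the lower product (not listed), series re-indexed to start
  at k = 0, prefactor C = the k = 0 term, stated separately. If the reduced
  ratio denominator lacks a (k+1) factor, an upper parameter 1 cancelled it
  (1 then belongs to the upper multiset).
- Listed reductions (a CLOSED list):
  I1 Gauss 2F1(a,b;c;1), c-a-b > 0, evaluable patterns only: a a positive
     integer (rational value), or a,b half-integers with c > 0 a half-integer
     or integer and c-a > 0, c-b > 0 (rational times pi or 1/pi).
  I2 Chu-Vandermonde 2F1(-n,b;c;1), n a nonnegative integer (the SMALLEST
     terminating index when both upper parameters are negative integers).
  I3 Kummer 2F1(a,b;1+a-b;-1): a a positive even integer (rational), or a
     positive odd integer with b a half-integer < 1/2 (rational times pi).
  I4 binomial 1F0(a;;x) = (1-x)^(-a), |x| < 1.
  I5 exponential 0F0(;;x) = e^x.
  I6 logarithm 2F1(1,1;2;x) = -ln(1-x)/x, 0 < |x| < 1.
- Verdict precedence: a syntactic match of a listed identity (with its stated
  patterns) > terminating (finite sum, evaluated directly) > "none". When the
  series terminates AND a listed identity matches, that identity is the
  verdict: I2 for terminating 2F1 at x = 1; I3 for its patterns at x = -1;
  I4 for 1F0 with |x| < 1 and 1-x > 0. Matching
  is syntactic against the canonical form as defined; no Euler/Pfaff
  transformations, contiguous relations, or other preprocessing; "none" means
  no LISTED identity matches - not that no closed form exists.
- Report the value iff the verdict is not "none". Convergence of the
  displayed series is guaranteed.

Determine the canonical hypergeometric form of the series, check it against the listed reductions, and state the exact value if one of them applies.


Reduced: x = 1, 2F1, upper = {-12, \frac{1}{2}}, lower = {1}, C = -\frac{4}{7}. Verdict: Chu-Vandermonde (I2) matches (terminating 2F1 at x = 1 with n = 12, b = 1/2, c = 1). Sum: -\frac{96577}{1048576}.

Structural cue: t_0 = -\frac{4}{7} here, and the lower running product (C = -4/7, x = 1) is a rising factorial.
Term ratio: r(k) = 1 * (k-12) (k+\frac{1}{2}) / [(k+1) (k+1)] - rational in k. x = 1; t_0 = -\frac{4}{7}; negate the roots.


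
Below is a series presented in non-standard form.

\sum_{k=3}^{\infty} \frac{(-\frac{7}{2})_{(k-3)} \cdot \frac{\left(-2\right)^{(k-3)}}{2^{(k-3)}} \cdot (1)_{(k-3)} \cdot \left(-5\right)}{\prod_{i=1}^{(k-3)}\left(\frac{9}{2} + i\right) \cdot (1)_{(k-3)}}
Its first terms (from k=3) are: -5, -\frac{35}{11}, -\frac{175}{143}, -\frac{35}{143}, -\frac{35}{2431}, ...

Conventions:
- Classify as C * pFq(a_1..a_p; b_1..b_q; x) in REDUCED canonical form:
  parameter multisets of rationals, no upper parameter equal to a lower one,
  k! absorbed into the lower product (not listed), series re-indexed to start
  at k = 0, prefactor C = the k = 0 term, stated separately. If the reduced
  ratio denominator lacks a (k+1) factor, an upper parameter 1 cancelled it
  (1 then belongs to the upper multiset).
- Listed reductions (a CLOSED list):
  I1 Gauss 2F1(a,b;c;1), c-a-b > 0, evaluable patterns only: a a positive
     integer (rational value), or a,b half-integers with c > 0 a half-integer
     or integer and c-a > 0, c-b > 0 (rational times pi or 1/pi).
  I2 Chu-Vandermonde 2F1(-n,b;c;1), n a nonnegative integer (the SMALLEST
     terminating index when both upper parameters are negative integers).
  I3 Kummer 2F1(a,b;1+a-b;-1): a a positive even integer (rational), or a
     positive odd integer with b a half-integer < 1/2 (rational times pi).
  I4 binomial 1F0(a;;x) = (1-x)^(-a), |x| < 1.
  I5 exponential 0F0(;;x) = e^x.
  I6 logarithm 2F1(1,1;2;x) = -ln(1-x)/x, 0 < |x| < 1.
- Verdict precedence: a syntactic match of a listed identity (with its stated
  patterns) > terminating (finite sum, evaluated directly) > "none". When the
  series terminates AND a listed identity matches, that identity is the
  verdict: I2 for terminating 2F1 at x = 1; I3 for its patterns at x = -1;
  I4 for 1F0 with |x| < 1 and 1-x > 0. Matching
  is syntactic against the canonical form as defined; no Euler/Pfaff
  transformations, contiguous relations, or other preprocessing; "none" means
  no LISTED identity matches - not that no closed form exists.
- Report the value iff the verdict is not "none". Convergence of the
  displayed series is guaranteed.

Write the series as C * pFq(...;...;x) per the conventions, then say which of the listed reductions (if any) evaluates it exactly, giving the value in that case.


Structural cue: with t_0 = -5, (1)_k (prefactor -5) is k! itself.
Consecutive-term ratio: r(k) = -1 * (k-\frac{7}{2}) (k+1) / [(k+\frac{11}{2}) (k+1)] ; factor over Q: parameters, x = -1, and C = -5.

This is -5 * 2F1(-\frac{7}{2}, 1; \frac{11}{2}; -1) in reduced canonical form. Verdict (x = -1): Kummer's theorem (I3) applies (x = -1; c = \frac{11}{2} equals 1+a-b for upper {-\frac{7}{2}, 1}: listed pattern). Sum: \left(-\frac{1575}{512}\right) \cdot \pi.
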